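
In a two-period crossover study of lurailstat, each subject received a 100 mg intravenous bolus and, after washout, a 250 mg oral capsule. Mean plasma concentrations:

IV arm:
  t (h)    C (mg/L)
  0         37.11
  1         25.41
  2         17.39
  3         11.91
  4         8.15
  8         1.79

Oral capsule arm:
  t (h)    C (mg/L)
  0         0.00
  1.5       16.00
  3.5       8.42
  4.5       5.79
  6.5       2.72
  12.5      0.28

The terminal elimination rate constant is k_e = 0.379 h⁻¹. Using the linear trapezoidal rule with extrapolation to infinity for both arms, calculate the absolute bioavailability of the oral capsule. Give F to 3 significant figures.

F = 0.242

Trapezoidal AUC_0→8 (IV):
  [0→1]: (37.11+25.41)/2 × 1 = 31.26
  [1→2]: (25.41+17.39)/2 × 1 = 21.4
  [2→3]: (17.39+11.91)/2 × 1 = 14.65
  [3→4]: (11.91+8.15)/2 × 1 = 10.03
  [4→8]: (8.15+1.79)/2 × 4 = 19.88
  Sum = 97.22 mg/L·h
IV tail: 1.79/0.379 = 4.723; AUC_iv,0→∞ = 97.22 + 4.723 = 101.943 mg/L·h
Trapezoidal AUC_0→12.5 (oral capsule):
  [0→1.5]: (0.00+16.00)/2 × 1.5 = 12.0
  [1.5→3.5]: (16.00+8.42)/2 × 2 = 24.42
  [3.5→4.5]: (8.42+5.79)/2 × 1 = 7.105
  [4.5→6.5]: (5.79+2.72)/2 × 2 = 8.51
  [6.5→12.5]: (2.72+0.28)/2 × 6 = 9.0
  Sum = 61.035 mg/L·h
oral capsule tail: 0.28/0.379 = 0.739; AUC_ev,0→∞ = 61.035 + 0.739 = 61.774 mg/L·h
F = (AUC_ev/D_ev)/(AUC_iv/D_iv) = (61.774/250)/(101.943/100) = 0.247096/1.01943 = 0.2424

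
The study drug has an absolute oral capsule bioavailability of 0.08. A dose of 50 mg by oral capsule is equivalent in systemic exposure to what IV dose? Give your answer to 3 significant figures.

Systemic exposure from an extravascular dose = F × D_ev, so the equivalent IV dose is F × D_ev.
D_iv = F × D_ev = 0.08 × 50 = 4 mg

D_iv = 4.00 mg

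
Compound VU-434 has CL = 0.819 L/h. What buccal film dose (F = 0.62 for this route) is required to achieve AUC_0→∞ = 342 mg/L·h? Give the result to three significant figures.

Dose = CL × AUC_0→∞ / F
     = 0.819 × 342 / 0.62 = 451.771 mg

Dose = 452 mg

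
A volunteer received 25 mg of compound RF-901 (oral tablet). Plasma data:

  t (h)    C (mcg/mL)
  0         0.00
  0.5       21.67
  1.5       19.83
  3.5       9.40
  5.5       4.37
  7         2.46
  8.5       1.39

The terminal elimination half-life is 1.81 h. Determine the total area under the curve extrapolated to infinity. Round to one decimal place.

Trapezoidal AUC_0→8.5:
  [0→0.5]: (0.00+21.67)/2 × 0.5 = 5.4175
  [0.5→1.5]: (21.67+19.83)/2 × 1 = 20.75
  [1.5→3.5]: (19.83+9.40)/2 × 2 = 29.23
  [3.5→5.5]: (9.40+4.37)/2 × 2 = 13.77
  [5.5→7]: (4.37+2.46)/2 × 1.5 = 5.1225
  [7→8.5]: (2.46+1.39)/2 × 1.5 = 2.8875
  Sum = 77.1775 mcg/mL·h
k_e = ln2 / t½ = 0.693147 / 1.81 = 0.3830 h^-1
Extrapolated tail: C_last / k_e = 1.39 / 0.383 = 3.629
AUC_0→∞ = 77.1775 + 3.629 = 80.8065 mcg/mL·h

AUC = 80.8 mcg/mL·h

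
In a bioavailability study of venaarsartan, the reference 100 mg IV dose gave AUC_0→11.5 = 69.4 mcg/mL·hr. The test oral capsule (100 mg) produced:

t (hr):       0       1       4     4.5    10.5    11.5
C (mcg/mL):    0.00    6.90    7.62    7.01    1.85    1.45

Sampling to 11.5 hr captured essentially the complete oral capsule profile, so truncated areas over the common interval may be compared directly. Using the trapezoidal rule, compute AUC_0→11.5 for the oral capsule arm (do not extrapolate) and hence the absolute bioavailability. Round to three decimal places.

F = 0.823

Trapezoidal AUC_0→11.5 (oral capsule):
  [0→1]: (0.00+6.90)/2 × 1 = 3.45
  [1→4]: (6.90+7.62)/2 × 3 = 21.78
  [4→4.5]: (7.62+7.01)/2 × 0.5 = 3.6575
  [4.5→10.5]: (7.01+1.85)/2 × 6 = 26.58
  [10.5→11.5]: (1.85+1.45)/2 × 1 = 1.65
  Sum = 57.1175 mcg/mL·hr
F = (AUC_ev/D_ev)/(AUC_iv/D_iv) = (57.1175/100)/(69.4/100) = 0.571175/0.694 = 0.8230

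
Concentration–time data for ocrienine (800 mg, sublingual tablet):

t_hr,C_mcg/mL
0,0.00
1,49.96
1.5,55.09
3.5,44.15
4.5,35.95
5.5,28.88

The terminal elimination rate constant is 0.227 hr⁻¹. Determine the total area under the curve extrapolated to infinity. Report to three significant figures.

AUC = 350 mcg/mL·hr

Trapezoidal AUC_0→5.5:
  [0→1]: (0.00+49.96)/2 × 1 = 24.98
  [1→1.5]: (49.96+55.09)/2 × 0.5 = 26.2625
  [1.5→3.5]: (55.09+44.15)/2 × 2 = 99.24
  [3.5→4.5]: (44.15+35.95)/2 × 1 = 40.05
  [4.5→5.5]: (35.95+28.88)/2 × 1 = 32.415
  Sum = 222.9475 mcg/mL·hr
Extrapolated tail: C_last / k_e = 28.88 / 0.227 = 127.225
AUC_0→∞ = 222.9475 + 127.225 = 350.1725 mcg/mL·hr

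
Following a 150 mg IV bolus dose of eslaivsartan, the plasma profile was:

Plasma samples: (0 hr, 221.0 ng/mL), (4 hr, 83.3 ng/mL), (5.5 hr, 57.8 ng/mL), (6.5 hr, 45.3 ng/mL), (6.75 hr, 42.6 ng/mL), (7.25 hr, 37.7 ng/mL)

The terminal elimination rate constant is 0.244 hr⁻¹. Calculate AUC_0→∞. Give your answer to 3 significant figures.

Trapezoidal AUC_0→7.25:
  [0→4]: (221.0+83.3)/2 × 4 = 608.6
  [4→5.5]: (83.3+57.8)/2 × 1.5 = 105.825
  [5.5→6.5]: (57.8+45.3)/2 × 1 = 51.55
  [6.5→6.75]: (45.3+42.6)/2 × 0.25 = 10.9875
  [6.75→7.25]: (42.6+37.7)/2 × 0.5 = 20.075
  Sum = 797.0375 ng/mL·hr
Extrapolated tail: C_last / k_e = 37.7 / 0.244 = 154.508
AUC_0→∞ = 797.0375 + 154.508 = 951.5455 ng/mL·hr

AUC = 952 ng/mL·hr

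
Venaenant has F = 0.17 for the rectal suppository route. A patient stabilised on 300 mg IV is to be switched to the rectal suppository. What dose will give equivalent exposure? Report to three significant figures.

D_rectal = 1760 mg

For equal systemic exposure: F × D_ev = D_iv
D_ev = D_iv / F = 300 / 0.17 = 1764.71 mg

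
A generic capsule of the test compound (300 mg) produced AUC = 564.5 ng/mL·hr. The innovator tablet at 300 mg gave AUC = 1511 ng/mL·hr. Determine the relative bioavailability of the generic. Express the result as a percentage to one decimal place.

F_rel = (AUC_test/D_test) / (AUC_ref/D_ref)
      = (564.5/300) / (1511/300)
      = 1.88167 / 5.03667 = 0.3736 = 37.36%

F_rel = 37.4%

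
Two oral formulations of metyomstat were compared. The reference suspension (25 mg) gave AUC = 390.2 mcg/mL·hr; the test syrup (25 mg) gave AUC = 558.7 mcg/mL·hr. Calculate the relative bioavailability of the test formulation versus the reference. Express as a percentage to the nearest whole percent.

F_rel = 143%

F_rel = (AUC_test/D_test) / (AUC_ref/D_ref)
      = (558.7/25) / (390.2/25)
      = 22.348 / 15.608 = 1.4318 = 143.18%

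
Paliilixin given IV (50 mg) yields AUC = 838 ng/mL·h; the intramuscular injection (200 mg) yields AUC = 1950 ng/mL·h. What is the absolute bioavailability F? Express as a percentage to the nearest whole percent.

F = 58%

F = (AUC_ev / D_ev) / (AUC_iv / D_iv)
  = (1950/200) / (838/50)
  = 9.75 / 16.76 = 0.5817
  = 58.17%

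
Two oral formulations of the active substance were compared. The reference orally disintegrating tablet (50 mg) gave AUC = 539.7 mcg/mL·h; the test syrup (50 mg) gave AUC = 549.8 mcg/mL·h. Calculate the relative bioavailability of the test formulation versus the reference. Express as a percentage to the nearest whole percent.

F_rel = 102%

F_rel = (AUC_test/D_test) / (AUC_ref/D_ref)
      = (549.8/50) / (539.7/50)
      = 10.996 / 10.794 = 1.0187 = 101.87%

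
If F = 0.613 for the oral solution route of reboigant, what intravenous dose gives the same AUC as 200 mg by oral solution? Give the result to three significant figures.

Systemic exposure from an extravascular dose = F × D_ev, so the equivalent IV dose is F × D_ev.
D_iv = F × D_ev = 0.613 × 200 = 122.6 mg

D_iv = 123 mg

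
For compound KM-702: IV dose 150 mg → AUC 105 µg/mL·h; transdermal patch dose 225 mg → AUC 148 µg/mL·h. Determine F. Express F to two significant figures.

F = 0.94

F = (AUC_ev / D_ev) / (AUC_iv / D_iv)
  = (148/225) / (105/150)
  = 0.657778 / 0.7 = 0.9397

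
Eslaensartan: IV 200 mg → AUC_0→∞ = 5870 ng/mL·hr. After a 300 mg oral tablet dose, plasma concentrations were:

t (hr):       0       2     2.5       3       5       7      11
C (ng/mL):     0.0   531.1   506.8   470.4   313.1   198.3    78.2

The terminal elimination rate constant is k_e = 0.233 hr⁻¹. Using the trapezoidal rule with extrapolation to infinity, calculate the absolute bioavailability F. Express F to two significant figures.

F = 0.37

Trapezoidal AUC_0→11 (oral tablet):
  [0→2]: (0.0+531.1)/2 × 2 = 531.1
  [2→2.5]: (531.1+506.8)/2 × 0.5 = 259.475
  [2.5→3]: (506.8+470.4)/2 × 0.5 = 244.3
  [3→5]: (470.4+313.1)/2 × 2 = 783.5
  [5→7]: (313.1+198.3)/2 × 2 = 511.4
  [7→11]: (198.3+78.2)/2 × 4 = 553.0
  Sum = 2882.775 ng/mL·hr
Tail: C_last/k_e = 78.2/0.233 = 335.622
AUC_0→∞ (oral tablet) = 2882.775 + 335.622 = 3218.397 ng/mL·hr
F = (AUC_ev/D_ev)/(AUC_iv/D_iv) = (3218.397/300)/(5870/200) = 10.72799/29.35 = 0.3655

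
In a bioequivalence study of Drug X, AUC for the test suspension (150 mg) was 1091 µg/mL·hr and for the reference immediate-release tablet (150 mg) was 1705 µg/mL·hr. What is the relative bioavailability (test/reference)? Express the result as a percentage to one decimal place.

F_rel = 64.0%

F_rel = (AUC_test/D_test) / (AUC_ref/D_ref)
      = (1091/150) / (1705/150)
      = 7.27333 / 11.3667 = 0.6399 = 63.99%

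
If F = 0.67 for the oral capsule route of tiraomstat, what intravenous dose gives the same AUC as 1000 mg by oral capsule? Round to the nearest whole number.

Systemic exposure from an extravascular dose = F × D_ev, so the equivalent IV dose is F × D_ev.
D_iv = F × D_ev = 0.67 × 1000 = 670 mg

D_iv = 670 mg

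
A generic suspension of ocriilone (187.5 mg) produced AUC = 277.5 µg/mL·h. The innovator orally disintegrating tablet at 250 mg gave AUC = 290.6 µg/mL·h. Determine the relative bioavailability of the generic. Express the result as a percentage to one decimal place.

F_rel = (AUC_test/D_test) / (AUC_ref/D_ref)
      = (277.5/187.5) / (290.6/250)
      = 1.48 / 1.1624 = 1.2732 = 127.32%

F_rel = 127.3%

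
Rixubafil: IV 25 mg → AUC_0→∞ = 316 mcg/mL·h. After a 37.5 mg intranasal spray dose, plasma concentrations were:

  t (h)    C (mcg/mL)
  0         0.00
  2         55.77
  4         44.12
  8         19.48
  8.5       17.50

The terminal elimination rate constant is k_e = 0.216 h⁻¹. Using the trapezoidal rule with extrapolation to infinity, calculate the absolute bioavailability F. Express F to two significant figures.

F = 0.79

Trapezoidal AUC_0→8.5 (intranasal spray):
  [0→2]: (0.00+55.77)/2 × 2 = 55.77
  [2→4]: (55.77+44.12)/2 × 2 = 99.89
  [4→8]: (44.12+19.48)/2 × 4 = 127.2
  [8→8.5]: (19.48+17.50)/2 × 0.5 = 9.245
  Sum = 292.105 mcg/mL·h
Tail: C_last/k_e = 17.50/0.216 = 81.019
AUC_0→∞ (intranasal spray) = 292.105 + 81.019 = 373.124 mcg/mL·h
F = (AUC_ev/D_ev)/(AUC_iv/D_iv) = (373.124/37.5)/(316/25) = 9.94997/12.64 = 0.7872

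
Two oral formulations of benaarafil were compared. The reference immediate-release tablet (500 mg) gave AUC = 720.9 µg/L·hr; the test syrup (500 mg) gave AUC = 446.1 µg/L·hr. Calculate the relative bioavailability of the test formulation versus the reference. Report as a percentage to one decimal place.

F_rel = (AUC_test/D_test) / (AUC_ref/D_ref)
      = (446.1/500) / (720.9/500)
      = 0.8922 / 1.4418 = 0.6188 = 61.88%

F_rel = 61.9%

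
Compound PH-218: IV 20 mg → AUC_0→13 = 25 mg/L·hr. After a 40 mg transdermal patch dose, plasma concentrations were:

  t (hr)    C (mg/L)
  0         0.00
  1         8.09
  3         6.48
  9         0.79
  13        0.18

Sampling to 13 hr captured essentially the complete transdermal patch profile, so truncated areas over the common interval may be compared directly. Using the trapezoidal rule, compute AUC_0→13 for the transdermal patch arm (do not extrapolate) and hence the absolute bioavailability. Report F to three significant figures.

F = 0.847

Trapezoidal AUC_0→13 (transdermal patch):
  [0→1]: (0.00+8.09)/2 × 1 = 4.045
  [1→3]: (8.09+6.48)/2 × 2 = 14.57
  [3→9]: (6.48+0.79)/2 × 6 = 21.81
  [9→13]: (0.79+0.18)/2 × 4 = 1.94
  Sum = 42.365 mg/L·hr
F = (AUC_ev/D_ev)/(AUC_iv/D_iv) = (42.365/40)/(25/20) = 1.059125/1.25 = 0.8473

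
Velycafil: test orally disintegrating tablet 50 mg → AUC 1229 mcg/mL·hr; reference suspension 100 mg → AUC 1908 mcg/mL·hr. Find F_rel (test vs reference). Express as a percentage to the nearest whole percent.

F_rel = (AUC_test/D_test) / (AUC_ref/D_ref)
      = (1229/50) / (1908/100)
      = 24.58 / 19.08 = 1.2883 = 128.83%

F_rel = 129%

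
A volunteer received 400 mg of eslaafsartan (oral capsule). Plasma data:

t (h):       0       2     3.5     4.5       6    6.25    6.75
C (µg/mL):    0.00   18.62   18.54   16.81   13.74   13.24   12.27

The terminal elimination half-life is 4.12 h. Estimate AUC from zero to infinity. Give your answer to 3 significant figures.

Trapezoidal AUC_0→6.75:
  [0→2]: (0.00+18.62)/2 × 2 = 18.62
  [2→3.5]: (18.62+18.54)/2 × 1.5 = 27.87
  [3.5→4.5]: (18.54+16.81)/2 × 1 = 17.675
  [4.5→6]: (16.81+13.74)/2 × 1.5 = 22.9125
  [6→6.25]: (13.74+13.24)/2 × 0.25 = 3.3725
  [6.25→6.75]: (13.24+12.27)/2 × 0.5 = 6.3775
  Sum = 96.8275 µg/mL·h
k_e = ln2 / t½ = 0.693147 / 4.12 = 0.1682 h^-1
Extrapolated tail: C_last / k_e = 12.27 / 0.1682 = 72.949
AUC_0→∞ = 96.8275 + 72.949 = 169.7765 µg/mL·h

AUC = 170 µg/mL·h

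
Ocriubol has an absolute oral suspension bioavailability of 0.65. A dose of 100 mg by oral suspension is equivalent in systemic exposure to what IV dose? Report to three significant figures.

Systemic exposure from an extravascular dose = F × D_ev, so the equivalent IV dose is F × D_ev.
D_iv = F × D_ev = 0.65 × 100 = 65 mg

D_iv = 65.0 mg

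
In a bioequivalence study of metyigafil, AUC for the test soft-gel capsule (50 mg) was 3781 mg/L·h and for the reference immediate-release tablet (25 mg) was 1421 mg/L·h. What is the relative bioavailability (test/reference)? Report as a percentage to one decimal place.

F_rel = (AUC_test/D_test) / (AUC_ref/D_ref)
      = (3781/50) / (1421/25)
      = 75.62 / 56.84 = 1.3304 = 133.04%

F_rel = 133.0%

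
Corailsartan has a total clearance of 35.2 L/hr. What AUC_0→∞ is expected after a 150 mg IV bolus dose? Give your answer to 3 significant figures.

AUC_0→∞ = Dose_iv / CL
        = 150 / 35.2 = 4.26136 mg/L·hr

AUC = 4.26 mg/L·hr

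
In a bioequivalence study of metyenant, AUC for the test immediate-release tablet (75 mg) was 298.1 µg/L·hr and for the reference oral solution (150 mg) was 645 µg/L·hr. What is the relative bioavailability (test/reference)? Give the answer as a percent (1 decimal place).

F_rel = (AUC_test/D_test) / (AUC_ref/D_ref)
      = (298.1/75) / (645/150)
      = 3.97467 / 4.3 = 0.9243 = 92.43%

F_rel = 92.4%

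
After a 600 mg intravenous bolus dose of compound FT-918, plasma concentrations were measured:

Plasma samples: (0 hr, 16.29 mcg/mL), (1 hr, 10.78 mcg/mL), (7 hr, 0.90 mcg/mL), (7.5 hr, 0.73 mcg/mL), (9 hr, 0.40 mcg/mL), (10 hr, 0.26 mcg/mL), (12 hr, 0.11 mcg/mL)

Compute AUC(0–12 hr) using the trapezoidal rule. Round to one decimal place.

Trapezoidal AUC_0→12:
  [0→1]: (16.29+10.78)/2 × 1 = 13.535
  [1→7]: (10.78+0.90)/2 × 6 = 35.04
  [7→7.5]: (0.90+0.73)/2 × 0.5 = 0.4075
  [7.5→9]: (0.73+0.40)/2 × 1.5 = 0.8475
  [9→10]: (0.40+0.26)/2 × 1 = 0.33
  [10→12]: (0.26+0.11)/2 × 2 = 0.37
  Sum = 50.53 mcg/mL·hr

AUC = 50.5 mcg/mL·hr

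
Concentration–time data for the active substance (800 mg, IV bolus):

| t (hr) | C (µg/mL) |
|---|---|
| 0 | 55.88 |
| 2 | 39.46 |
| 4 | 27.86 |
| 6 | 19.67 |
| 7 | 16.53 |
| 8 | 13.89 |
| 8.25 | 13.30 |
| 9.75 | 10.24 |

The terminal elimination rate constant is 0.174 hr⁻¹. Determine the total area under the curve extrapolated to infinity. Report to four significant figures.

AUC = 323.4 µg/mL·hr

Trapezoidal AUC_0→9.75:
  [0→2]: (55.88+39.46)/2 × 2 = 95.34
  [2→4]: (39.46+27.86)/2 × 2 = 67.32
  [4→6]: (27.86+19.67)/2 × 2 = 47.53
  [6→7]: (19.67+16.53)/2 × 1 = 18.1
  [7→8]: (16.53+13.89)/2 × 1 = 15.21
  [8→8.25]: (13.89+13.30)/2 × 0.25 = 3.39875
  [8.25→9.75]: (13.30+10.24)/2 × 1.5 = 17.655
  Sum = 264.55375 µg/mL·hr
Extrapolated tail: C_last / k_e = 10.24 / 0.174 = 58.851
AUC_0→∞ = 264.55375 + 58.851 = 323.40475 µg/mL·hr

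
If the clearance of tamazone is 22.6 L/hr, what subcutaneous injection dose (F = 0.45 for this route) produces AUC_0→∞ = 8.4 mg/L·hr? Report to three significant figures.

Dose = 422 mg

Dose = CL × AUC_0→∞ / F
     = 22.6 × 8.4 / 0.45 = 421.867 mg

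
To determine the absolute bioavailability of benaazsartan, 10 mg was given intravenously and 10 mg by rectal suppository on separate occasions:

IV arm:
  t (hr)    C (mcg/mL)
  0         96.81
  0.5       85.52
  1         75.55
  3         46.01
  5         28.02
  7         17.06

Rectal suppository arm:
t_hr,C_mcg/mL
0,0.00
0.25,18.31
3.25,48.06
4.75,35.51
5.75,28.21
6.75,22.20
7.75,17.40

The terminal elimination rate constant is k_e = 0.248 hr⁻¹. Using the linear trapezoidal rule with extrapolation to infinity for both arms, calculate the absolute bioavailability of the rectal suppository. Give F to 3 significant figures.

F = 0.788

Trapezoidal AUC_0→7 (IV):
  [0→0.5]: (96.81+85.52)/2 × 0.5 = 45.5825
  [0.5→1]: (85.52+75.55)/2 × 0.5 = 40.2675
  [1→3]: (75.55+46.01)/2 × 2 = 121.56
  [3→5]: (46.01+28.02)/2 × 2 = 74.03
  [5→7]: (28.02+17.06)/2 × 2 = 45.08
  Sum = 326.52 mcg/mL·hr
IV tail: 17.06/0.248 = 68.790; AUC_iv,0→∞ = 326.52 + 68.790 = 395.31 mcg/mL·hr
Trapezoidal AUC_0→7.75 (rectal suppository):
  [0→0.25]: (0.00+18.31)/2 × 0.25 = 2.28875
  [0.25→3.25]: (18.31+48.06)/2 × 3 = 99.555
  [3.25→4.75]: (48.06+35.51)/2 × 1.5 = 62.6775
  [4.75→5.75]: (35.51+28.21)/2 × 1 = 31.86
  [5.75→6.75]: (28.21+22.20)/2 × 1 = 25.205
  [6.75→7.75]: (22.20+17.40)/2 × 1 = 19.8
  Sum = 241.38625 mcg/mL·hr
rectal suppository tail: 17.40/0.248 = 70.161; AUC_ev,0→∞ = 241.38625 + 70.161 = 311.54725 mcg/mL·hr
F = (AUC_ev/D_ev)/(AUC_iv/D_iv) = (311.54725/10)/(395.31/10) = 31.154725/39.531 = 0.7881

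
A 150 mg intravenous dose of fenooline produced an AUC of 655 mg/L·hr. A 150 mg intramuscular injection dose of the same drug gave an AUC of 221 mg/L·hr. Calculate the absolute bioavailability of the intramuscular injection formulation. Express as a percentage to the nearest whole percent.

F = (AUC_ev / D_ev) / (AUC_iv / D_iv)
  = (221/150) / (655/150)
  = 1.47333 / 4.36667 = 0.3374
  = 33.74%

F = 34%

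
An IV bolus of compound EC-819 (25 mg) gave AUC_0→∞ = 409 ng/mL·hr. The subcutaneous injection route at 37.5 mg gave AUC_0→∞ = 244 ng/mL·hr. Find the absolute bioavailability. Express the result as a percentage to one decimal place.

F = 39.8%

F = (AUC_ev / D_ev) / (AUC_iv / D_iv)
  = (244/37.5) / (409/25)
  = 6.50667 / 16.36 = 0.3977
  = 39.77%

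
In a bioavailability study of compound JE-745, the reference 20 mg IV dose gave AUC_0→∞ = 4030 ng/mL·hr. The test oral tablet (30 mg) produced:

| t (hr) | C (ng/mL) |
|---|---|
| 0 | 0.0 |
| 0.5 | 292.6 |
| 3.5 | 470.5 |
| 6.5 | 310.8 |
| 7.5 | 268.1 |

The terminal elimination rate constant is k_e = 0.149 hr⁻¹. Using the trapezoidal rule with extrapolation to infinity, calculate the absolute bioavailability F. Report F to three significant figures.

F = 0.741

Trapezoidal AUC_0→7.5 (oral tablet):
  [0→0.5]: (0.0+292.6)/2 × 0.5 = 73.15
  [0.5→3.5]: (292.6+470.5)/2 × 3 = 1144.65
  [3.5→6.5]: (470.5+310.8)/2 × 3 = 1171.95
  [6.5→7.5]: (310.8+268.1)/2 × 1 = 289.45
  Sum = 2679.2 ng/mL·hr
Tail: C_last/k_e = 268.1/0.149 = 1799.329
AUC_0→∞ (oral tablet) = 2679.2 + 1799.329 = 4478.529 ng/mL·hr
F = (AUC_ev/D_ev)/(AUC_iv/D_iv) = (4478.529/30)/(4030/20) = 149.2843/201.5 = 0.7409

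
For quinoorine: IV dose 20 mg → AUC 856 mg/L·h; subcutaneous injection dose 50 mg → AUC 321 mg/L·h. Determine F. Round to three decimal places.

F = (AUC_ev / D_ev) / (AUC_iv / D_iv)
  = (321/50) / (856/20)
  = 6.42 / 42.8 = 0.1500

F = 0.150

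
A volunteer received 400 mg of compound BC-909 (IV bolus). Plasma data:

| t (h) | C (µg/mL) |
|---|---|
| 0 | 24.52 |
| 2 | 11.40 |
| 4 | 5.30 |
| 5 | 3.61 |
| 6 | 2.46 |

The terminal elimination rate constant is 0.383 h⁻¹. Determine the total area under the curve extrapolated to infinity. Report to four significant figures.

Trapezoidal AUC_0→6:
  [0→2]: (24.52+11.40)/2 × 2 = 35.92
  [2→4]: (11.40+5.30)/2 × 2 = 16.7
  [4→5]: (5.30+3.61)/2 × 1 = 4.455
  [5→6]: (3.61+2.46)/2 × 1 = 3.035
  Sum = 60.11 µg/mL·h
Extrapolated tail: C_last / k_e = 2.46 / 0.383 = 6.423
AUC_0→∞ = 60.11 + 6.423 = 66.533 µg/mL·h

AUC = 66.53 µg/mL·h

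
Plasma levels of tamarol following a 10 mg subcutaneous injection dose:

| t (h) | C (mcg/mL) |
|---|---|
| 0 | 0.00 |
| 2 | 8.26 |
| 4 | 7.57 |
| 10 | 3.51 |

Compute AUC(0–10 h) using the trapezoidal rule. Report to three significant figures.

AUC = 57.3 mcg/mL·h

Trapezoidal AUC_0→10:
  [0→2]: (0.00+8.26)/2 × 2 = 8.26
  [2→4]: (8.26+7.57)/2 × 2 = 15.83
  [4→10]: (7.57+3.51)/2 × 6 = 33.24
  Sum = 57.33 mcg/mL·h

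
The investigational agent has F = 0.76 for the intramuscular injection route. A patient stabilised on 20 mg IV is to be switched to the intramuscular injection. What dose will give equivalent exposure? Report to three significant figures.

D_intramuscular = 26.3 mg

For equal systemic exposure: F × D_ev = D_iv
D_ev = D_iv / F = 20 / 0.76 = 26.3158 mg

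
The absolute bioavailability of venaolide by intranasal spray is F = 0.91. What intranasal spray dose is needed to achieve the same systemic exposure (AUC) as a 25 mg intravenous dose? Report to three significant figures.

D_intranasal = 27.5 mg

For equal systemic exposure: F × D_ev = D_iv
D_ev = D_iv / F = 25 / 0.91 = 27.4725 mg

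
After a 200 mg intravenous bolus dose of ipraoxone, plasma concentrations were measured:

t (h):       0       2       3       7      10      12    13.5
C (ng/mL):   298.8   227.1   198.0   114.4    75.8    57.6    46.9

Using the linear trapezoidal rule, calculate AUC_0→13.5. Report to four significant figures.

Trapezoidal AUC_0→13.5:
  [0→2]: (298.8+227.1)/2 × 2 = 525.9
  [2→3]: (227.1+198.0)/2 × 1 = 212.55
  [3→7]: (198.0+114.4)/2 × 4 = 624.8
  [7→10]: (114.4+75.8)/2 × 3 = 285.3
  [10→12]: (75.8+57.6)/2 × 2 = 133.4
  [12→13.5]: (57.6+46.9)/2 × 1.5 = 78.375
  Sum = 1860.325 ng/mL·h

AUC = 1860 ng/mL·h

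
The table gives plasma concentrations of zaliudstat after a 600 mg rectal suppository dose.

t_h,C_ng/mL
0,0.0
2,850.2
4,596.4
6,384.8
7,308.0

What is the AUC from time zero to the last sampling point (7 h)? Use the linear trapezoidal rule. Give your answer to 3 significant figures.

Trapezoidal AUC_0→7:
  [0→2]: (0.0+850.2)/2 × 2 = 850.2
  [2→4]: (850.2+596.4)/2 × 2 = 1446.6
  [4→6]: (596.4+384.8)/2 × 2 = 981.2
  [6→7]: (384.8+308.0)/2 × 1 = 346.4
  Sum = 3624.4 ng/mL·h

AUC = 3620 ng/mL·h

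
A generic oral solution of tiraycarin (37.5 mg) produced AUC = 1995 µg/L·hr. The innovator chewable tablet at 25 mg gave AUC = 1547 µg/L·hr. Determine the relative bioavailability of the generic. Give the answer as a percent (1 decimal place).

F_rel = 86.0%

F_rel = (AUC_test/D_test) / (AUC_ref/D_ref)
      = (1995/37.5) / (1547/25)
      = 53.2 / 61.88 = 0.8597 = 85.97%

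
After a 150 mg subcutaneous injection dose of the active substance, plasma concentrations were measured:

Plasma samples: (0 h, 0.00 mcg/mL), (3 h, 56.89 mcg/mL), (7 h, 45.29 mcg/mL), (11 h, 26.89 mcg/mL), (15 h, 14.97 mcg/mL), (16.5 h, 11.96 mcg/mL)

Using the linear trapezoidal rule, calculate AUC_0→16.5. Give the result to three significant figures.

AUC = 538 mcg/mL·h

Trapezoidal AUC_0→16.5:
  [0→3]: (0.00+56.89)/2 × 3 = 85.335
  [3→7]: (56.89+45.29)/2 × 4 = 204.36
  [7→11]: (45.29+26.89)/2 × 4 = 144.36
  [11→15]: (26.89+14.97)/2 × 4 = 83.72
  [15→16.5]: (14.97+11.96)/2 × 1.5 = 20.1975
  Sum = 537.9725 mcg/mL·h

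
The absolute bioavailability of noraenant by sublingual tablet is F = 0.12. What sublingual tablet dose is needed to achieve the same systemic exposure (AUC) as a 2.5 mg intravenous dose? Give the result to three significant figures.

For equal systemic exposure: F × D_ev = D_iv
D_ev = D_iv / F = 2.5 / 0.12 = 20.8333 mg

D_sublingual = 20.8 mg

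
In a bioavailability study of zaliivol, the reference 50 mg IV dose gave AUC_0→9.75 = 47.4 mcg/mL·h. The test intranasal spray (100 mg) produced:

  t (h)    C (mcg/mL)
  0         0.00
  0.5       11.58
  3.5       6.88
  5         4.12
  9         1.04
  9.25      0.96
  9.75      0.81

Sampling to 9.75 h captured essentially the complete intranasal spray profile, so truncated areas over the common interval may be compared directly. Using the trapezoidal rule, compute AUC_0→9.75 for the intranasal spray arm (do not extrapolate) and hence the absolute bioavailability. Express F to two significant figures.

Trapezoidal AUC_0→9.75 (intranasal spray):
  [0→0.5]: (0.00+11.58)/2 × 0.5 = 2.895
  [0.5→3.5]: (11.58+6.88)/2 × 3 = 27.69
  [3.5→5]: (6.88+4.12)/2 × 1.5 = 8.25
  [5→9]: (4.12+1.04)/2 × 4 = 10.32
  [9→9.25]: (1.04+0.96)/2 × 0.25 = 0.25
  [9.25→9.75]: (0.96+0.81)/2 × 0.5 = 0.4425
  Sum = 49.8475 mcg/mL·h
F = (AUC_ev/D_ev)/(AUC_iv/D_iv) = (49.8475/100)/(47.4/50) = 0.498475/0.948 = 0.5258

F = 0.53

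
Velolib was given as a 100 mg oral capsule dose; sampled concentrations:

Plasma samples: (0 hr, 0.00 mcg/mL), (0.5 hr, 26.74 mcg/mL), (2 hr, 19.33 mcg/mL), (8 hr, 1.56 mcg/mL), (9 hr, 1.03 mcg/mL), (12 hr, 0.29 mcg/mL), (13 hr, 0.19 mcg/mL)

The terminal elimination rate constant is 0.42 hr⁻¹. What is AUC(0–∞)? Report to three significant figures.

AUC = 108 mcg/mL·hr

Trapezoidal AUC_0→13:
  [0→0.5]: (0.00+26.74)/2 × 0.5 = 6.685
  [0.5→2]: (26.74+19.33)/2 × 1.5 = 34.5525
  [2→8]: (19.33+1.56)/2 × 6 = 62.67
  [8→9]: (1.56+1.03)/2 × 1 = 1.295
  [9→12]: (1.03+0.29)/2 × 3 = 1.98
  [12→13]: (0.29+0.19)/2 × 1 = 0.24
  Sum = 107.4225 mcg/mL·hr
Extrapolated tail: C_last / k_e = 0.19 / 0.42 = 0.452
AUC_0→∞ = 107.4225 + 0.452 = 107.8745 mcg/mL·hr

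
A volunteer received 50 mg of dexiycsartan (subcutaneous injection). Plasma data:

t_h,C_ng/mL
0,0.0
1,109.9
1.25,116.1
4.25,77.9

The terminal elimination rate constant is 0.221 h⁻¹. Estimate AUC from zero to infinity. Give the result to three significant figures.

Trapezoidal AUC_0→4.25:
  [0→1]: (0.0+109.9)/2 × 1 = 54.95
  [1→1.25]: (109.9+116.1)/2 × 0.25 = 28.25
  [1.25→4.25]: (116.1+77.9)/2 × 3 = 291.0
  Sum = 374.2 ng/mL·h
Extrapolated tail: C_last / k_e = 77.9 / 0.221 = 352.489
AUC_0→∞ = 374.2 + 352.489 = 726.689 ng/mL·h

AUC = 727 ng/mL·h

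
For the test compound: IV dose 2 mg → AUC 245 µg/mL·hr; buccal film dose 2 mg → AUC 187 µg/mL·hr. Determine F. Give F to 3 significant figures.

F = 0.763

F = (AUC_ev / D_ev) / (AUC_iv / D_iv)
  = (187/2) / (245/2)
  = 93.5 / 122.5 = 0.7633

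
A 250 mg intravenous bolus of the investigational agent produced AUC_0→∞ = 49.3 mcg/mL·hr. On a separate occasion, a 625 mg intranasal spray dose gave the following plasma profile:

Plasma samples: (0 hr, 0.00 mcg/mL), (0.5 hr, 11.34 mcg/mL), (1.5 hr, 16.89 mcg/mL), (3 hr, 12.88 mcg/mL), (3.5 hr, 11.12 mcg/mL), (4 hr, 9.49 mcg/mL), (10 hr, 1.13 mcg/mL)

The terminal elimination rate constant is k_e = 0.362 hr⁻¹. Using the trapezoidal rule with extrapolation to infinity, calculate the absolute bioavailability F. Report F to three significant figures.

Trapezoidal AUC_0→10 (intranasal spray):
  [0→0.5]: (0.00+11.34)/2 × 0.5 = 2.835
  [0.5→1.5]: (11.34+16.89)/2 × 1 = 14.115
  [1.5→3]: (16.89+12.88)/2 × 1.5 = 22.3275
  [3→3.5]: (12.88+11.12)/2 × 0.5 = 6.0
  [3.5→4]: (11.12+9.49)/2 × 0.5 = 5.1525
  [4→10]: (9.49+1.13)/2 × 6 = 31.86
  Sum = 82.29 mcg/mL·hr
Tail: C_last/k_e = 1.13/0.362 = 3.122
AUC_0→∞ (intranasal spray) = 82.29 + 3.122 = 85.412 mcg/mL·hr
F = (AUC_ev/D_ev)/(AUC_iv/D_iv) = (85.412/625)/(49.3/250) = 0.1366592/0.1972 = 0.6930

F = 0.693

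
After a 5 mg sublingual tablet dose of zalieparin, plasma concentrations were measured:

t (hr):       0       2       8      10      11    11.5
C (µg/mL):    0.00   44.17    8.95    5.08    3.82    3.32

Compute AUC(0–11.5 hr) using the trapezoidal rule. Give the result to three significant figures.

Trapezoidal AUC_0→11.5:
  [0→2]: (0.00+44.17)/2 × 2 = 44.17
  [2→8]: (44.17+8.95)/2 × 6 = 159.36
  [8→10]: (8.95+5.08)/2 × 2 = 14.03
  [10→11]: (5.08+3.82)/2 × 1 = 4.45
  [11→11.5]: (3.82+3.32)/2 × 0.5 = 1.785
  Sum = 223.795 µg/mL·hr

AUC = 224 µg/mL·hr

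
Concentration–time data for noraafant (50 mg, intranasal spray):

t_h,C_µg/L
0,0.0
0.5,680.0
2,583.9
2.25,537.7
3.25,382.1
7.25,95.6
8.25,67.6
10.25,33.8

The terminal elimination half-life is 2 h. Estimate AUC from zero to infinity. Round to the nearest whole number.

Trapezoidal AUC_0→10.25:
  [0→0.5]: (0.0+680.0)/2 × 0.5 = 170.0
  [0.5→2]: (680.0+583.9)/2 × 1.5 = 947.925
  [2→2.25]: (583.9+537.7)/2 × 0.25 = 140.2
  [2.25→3.25]: (537.7+382.1)/2 × 1 = 459.9
  [3.25→7.25]: (382.1+95.6)/2 × 4 = 955.4
  [7.25→8.25]: (95.6+67.6)/2 × 1 = 81.6
  [8.25→10.25]: (67.6+33.8)/2 × 2 = 101.4
  Sum = 2856.425 µg/L·h
k_e = ln2 / t½ = 0.693147 / 2 = 0.3466 h^-1
Extrapolated tail: C_last / k_e = 33.8 / 0.3466 = 97.519
AUC_0→∞ = 2856.425 + 97.519 = 2953.944 µg/L·h

AUC = 2954 µg/L·h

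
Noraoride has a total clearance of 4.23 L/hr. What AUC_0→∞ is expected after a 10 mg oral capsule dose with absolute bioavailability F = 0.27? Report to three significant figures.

AUC_0→∞ = F × Dose / CL
        = 0.27 × 10 / 4.23 = 0.638298 mg/L·hr

AUC = 0.638 mg/L·hr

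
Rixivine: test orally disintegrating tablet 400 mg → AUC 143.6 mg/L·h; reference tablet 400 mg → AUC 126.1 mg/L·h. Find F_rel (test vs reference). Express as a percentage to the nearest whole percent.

F_rel = (AUC_test/D_test) / (AUC_ref/D_ref)
      = (143.6/400) / (126.1/400)
      = 0.359 / 0.31525 = 1.1388 = 113.88%

F_rel = 114%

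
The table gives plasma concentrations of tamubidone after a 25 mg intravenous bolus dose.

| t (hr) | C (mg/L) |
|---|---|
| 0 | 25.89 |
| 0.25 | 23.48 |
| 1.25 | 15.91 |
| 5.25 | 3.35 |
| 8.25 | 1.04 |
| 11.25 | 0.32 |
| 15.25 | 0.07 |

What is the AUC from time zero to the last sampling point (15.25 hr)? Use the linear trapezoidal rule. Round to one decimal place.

AUC = 73.8 mg/L·hr

Trapezoidal AUC_0→15.25:
  [0→0.25]: (25.89+23.48)/2 × 0.25 = 6.17125
  [0.25→1.25]: (23.48+15.91)/2 × 1 = 19.695
  [1.25→5.25]: (15.91+3.35)/2 × 4 = 38.52
  [5.25→8.25]: (3.35+1.04)/2 × 3 = 6.585
  [8.25→11.25]: (1.04+0.32)/2 × 3 = 2.04
  [11.25→15.25]: (0.32+0.07)/2 × 4 = 0.78
  Sum = 73.79125 mg/L·hr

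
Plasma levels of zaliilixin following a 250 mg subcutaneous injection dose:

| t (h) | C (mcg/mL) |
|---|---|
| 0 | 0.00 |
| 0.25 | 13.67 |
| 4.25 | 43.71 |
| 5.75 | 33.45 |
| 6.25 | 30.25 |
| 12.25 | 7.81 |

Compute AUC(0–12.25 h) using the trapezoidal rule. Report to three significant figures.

Trapezoidal AUC_0→12.25:
  [0→0.25]: (0.00+13.67)/2 × 0.25 = 1.70875
  [0.25→4.25]: (13.67+43.71)/2 × 4 = 114.76
  [4.25→5.75]: (43.71+33.45)/2 × 1.5 = 57.87
  [5.75→6.25]: (33.45+30.25)/2 × 0.5 = 15.925
  [6.25→12.25]: (30.25+7.81)/2 × 6 = 114.18
  Sum = 304.44375 mcg/mL·h

AUC = 304 mcg/mL·h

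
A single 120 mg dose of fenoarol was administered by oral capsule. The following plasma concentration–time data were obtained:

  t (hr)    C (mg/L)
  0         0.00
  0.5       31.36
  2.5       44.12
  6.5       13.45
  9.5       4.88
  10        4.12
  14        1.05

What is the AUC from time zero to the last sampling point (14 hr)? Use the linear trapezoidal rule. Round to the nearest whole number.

AUC = 239 mg/L·hr

Trapezoidal AUC_0→14:
  [0→0.5]: (0.00+31.36)/2 × 0.5 = 7.84
  [0.5→2.5]: (31.36+44.12)/2 × 2 = 75.48
  [2.5→6.5]: (44.12+13.45)/2 × 4 = 115.14
  [6.5→9.5]: (13.45+4.88)/2 × 3 = 27.495
  [9.5→10]: (4.88+4.12)/2 × 0.5 = 2.25
  [10→14]: (4.12+1.05)/2 × 4 = 10.34
  Sum = 238.545 mg/L·hr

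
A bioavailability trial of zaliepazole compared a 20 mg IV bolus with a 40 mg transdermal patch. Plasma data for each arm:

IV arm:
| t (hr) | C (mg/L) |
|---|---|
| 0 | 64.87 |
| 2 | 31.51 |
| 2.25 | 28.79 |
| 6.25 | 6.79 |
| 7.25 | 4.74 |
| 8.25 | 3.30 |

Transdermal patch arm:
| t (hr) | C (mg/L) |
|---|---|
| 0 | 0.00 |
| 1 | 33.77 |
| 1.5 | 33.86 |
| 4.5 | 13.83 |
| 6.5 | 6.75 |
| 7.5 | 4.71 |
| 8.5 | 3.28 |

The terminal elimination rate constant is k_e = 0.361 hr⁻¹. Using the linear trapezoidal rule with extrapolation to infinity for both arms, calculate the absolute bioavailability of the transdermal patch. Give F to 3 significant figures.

Trapezoidal AUC_0→8.25 (IV):
  [0→2]: (64.87+31.51)/2 × 2 = 96.38
  [2→2.25]: (31.51+28.79)/2 × 0.25 = 7.5375
  [2.25→6.25]: (28.79+6.79)/2 × 4 = 71.16
  [6.25→7.25]: (6.79+4.74)/2 × 1 = 5.765
  [7.25→8.25]: (4.74+3.30)/2 × 1 = 4.02
  Sum = 184.8625 mg/L·hr
IV tail: 3.30/0.361 = 9.141; AUC_iv,0→∞ = 184.8625 + 9.141 = 194.0035 mg/L·hr
Trapezoidal AUC_0→8.5 (transdermal patch):
  [0→1]: (0.00+33.77)/2 × 1 = 16.885
  [1→1.5]: (33.77+33.86)/2 × 0.5 = 16.9075
  [1.5→4.5]: (33.86+13.83)/2 × 3 = 71.535
  [4.5→6.5]: (13.83+6.75)/2 × 2 = 20.58
  [6.5→7.5]: (6.75+4.71)/2 × 1 = 5.73
  [7.5→8.5]: (4.71+3.28)/2 × 1 = 3.995
  Sum = 135.6325 mg/L·hr
transdermal patch tail: 3.28/0.361 = 9.086; AUC_ev,0→∞ = 135.6325 + 9.086 = 144.7185 mg/L·hr
F = (AUC_ev/D_ev)/(AUC_iv/D_iv) = (144.7185/40)/(194.0035/20) = 3.6179625/9.700175 = 0.3730

F = 0.373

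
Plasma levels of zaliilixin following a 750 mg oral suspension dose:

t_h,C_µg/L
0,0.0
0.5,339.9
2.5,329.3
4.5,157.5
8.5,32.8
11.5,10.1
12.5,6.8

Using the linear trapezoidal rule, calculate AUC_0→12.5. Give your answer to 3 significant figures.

AUC = 1690 µg/L·h

Trapezoidal AUC_0→12.5:
  [0→0.5]: (0.0+339.9)/2 × 0.5 = 84.975
  [0.5→2.5]: (339.9+329.3)/2 × 2 = 669.2
  [2.5→4.5]: (329.3+157.5)/2 × 2 = 486.8
  [4.5→8.5]: (157.5+32.8)/2 × 4 = 380.6
  [8.5→11.5]: (32.8+10.1)/2 × 3 = 64.35
  [11.5→12.5]: (10.1+6.8)/2 × 1 = 8.45
  Sum = 1694.375 µg/L·h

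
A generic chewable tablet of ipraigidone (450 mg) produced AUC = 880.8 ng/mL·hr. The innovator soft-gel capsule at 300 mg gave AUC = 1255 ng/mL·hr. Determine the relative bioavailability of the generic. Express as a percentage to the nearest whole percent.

F_rel = (AUC_test/D_test) / (AUC_ref/D_ref)
      = (880.8/450) / (1255/300)
      = 1.95733 / 4.18333 = 0.4679 = 46.79%

F_rel = 47%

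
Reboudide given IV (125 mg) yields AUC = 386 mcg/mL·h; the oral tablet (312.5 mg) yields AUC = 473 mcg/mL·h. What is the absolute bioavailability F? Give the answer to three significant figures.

F = 0.490

F = (AUC_ev / D_ev) / (AUC_iv / D_iv)
  = (473/312.5) / (386/125)
  = 1.5136 / 3.088 = 0.4902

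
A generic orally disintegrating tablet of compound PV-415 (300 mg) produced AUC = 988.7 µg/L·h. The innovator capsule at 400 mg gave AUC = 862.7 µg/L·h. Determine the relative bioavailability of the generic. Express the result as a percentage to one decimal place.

F_rel = (AUC_test/D_test) / (AUC_ref/D_ref)
      = (988.7/300) / (862.7/400)
      = 3.29567 / 2.15675 = 1.5281 = 152.81%

F_rel = 152.8%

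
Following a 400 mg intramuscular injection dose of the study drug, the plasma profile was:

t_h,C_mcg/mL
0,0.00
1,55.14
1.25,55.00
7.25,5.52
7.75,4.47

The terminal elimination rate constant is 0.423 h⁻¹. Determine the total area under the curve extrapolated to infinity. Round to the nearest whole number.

AUC = 236 mcg/mL·h

Trapezoidal AUC_0→7.75:
  [0→1]: (0.00+55.14)/2 × 1 = 27.57
  [1→1.25]: (55.14+55.00)/2 × 0.25 = 13.7675
  [1.25→7.25]: (55.00+5.52)/2 × 6 = 181.56
  [7.25→7.75]: (5.52+4.47)/2 × 0.5 = 2.4975
  Sum = 225.395 mcg/mL·h
Extrapolated tail: C_last / k_e = 4.47 / 0.423 = 10.567
AUC_0→∞ = 225.395 + 10.567 = 235.962 mcg/mL·h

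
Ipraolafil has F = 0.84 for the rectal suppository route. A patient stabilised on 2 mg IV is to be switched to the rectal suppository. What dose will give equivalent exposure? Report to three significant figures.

D_rectal = 2.38 mg

For equal systemic exposure: F × D_ev = D_iv
D_ev = D_iv / F = 2 / 0.84 = 2.38095 mg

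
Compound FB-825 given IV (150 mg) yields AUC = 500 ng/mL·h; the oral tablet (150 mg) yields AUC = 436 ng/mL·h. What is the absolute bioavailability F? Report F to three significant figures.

F = 0.872

F = (AUC_ev / D_ev) / (AUC_iv / D_iv)
  = (436/150) / (500/150)
  = 2.90667 / 3.33333 = 0.8720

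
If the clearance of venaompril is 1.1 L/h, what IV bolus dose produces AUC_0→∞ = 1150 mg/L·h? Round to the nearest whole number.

Dose = 1265 mg

Dose_iv = CL × AUC_0→∞
     = 1.1 × 1150 = 1265 mg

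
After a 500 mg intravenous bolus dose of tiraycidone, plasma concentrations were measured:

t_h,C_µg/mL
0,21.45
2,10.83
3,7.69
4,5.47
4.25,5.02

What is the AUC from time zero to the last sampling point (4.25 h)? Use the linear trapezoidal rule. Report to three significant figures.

AUC = 49.4 µg/mL·h

Trapezoidal AUC_0→4.25:
  [0→2]: (21.45+10.83)/2 × 2 = 32.28
  [2→3]: (10.83+7.69)/2 × 1 = 9.26
  [3→4]: (7.69+5.47)/2 × 1 = 6.58
  [4→4.25]: (5.47+5.02)/2 × 0.25 = 1.31125
  Sum = 49.43125 µg/mL·h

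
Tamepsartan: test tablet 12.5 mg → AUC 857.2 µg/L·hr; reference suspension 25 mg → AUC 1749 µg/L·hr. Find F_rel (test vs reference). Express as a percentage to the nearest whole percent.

F_rel = (AUC_test/D_test) / (AUC_ref/D_ref)
      = (857.2/12.5) / (1749/25)
      = 68.576 / 69.96 = 0.9802 = 98.02%

F_rel = 98%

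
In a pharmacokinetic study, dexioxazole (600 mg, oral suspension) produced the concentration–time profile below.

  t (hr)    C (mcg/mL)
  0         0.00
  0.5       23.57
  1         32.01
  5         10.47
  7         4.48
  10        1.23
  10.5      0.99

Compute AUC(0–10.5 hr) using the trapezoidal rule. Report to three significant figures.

AUC = 129 mcg/mL·hr

Trapezoidal AUC_0→10.5:
  [0→0.5]: (0.00+23.57)/2 × 0.5 = 5.8925
  [0.5→1]: (23.57+32.01)/2 × 0.5 = 13.895
  [1→5]: (32.01+10.47)/2 × 4 = 84.96
  [5→7]: (10.47+4.48)/2 × 2 = 14.95
  [7→10]: (4.48+1.23)/2 × 3 = 8.565
  [10→10.5]: (1.23+0.99)/2 × 0.5 = 0.555
  Sum = 128.8175 mcg/mL·hr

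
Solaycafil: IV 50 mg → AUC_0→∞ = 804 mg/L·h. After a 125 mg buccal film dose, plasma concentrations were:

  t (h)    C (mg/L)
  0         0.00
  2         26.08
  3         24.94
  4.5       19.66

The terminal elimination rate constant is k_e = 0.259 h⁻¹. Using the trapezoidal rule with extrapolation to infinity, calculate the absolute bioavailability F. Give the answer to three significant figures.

F = 0.0801

Trapezoidal AUC_0→4.5 (buccal film):
  [0→2]: (0.00+26.08)/2 × 2 = 26.08
  [2→3]: (26.08+24.94)/2 × 1 = 25.51
  [3→4.5]: (24.94+19.66)/2 × 1.5 = 33.45
  Sum = 85.04 mg/L·h
Tail: C_last/k_e = 19.66/0.259 = 75.907
AUC_0→∞ (buccal film) = 85.04 + 75.907 = 160.947 mg/L·h
F = (AUC_ev/D_ev)/(AUC_iv/D_iv) = (160.947/125)/(804/50) = 1.287576/16.08 = 0.0801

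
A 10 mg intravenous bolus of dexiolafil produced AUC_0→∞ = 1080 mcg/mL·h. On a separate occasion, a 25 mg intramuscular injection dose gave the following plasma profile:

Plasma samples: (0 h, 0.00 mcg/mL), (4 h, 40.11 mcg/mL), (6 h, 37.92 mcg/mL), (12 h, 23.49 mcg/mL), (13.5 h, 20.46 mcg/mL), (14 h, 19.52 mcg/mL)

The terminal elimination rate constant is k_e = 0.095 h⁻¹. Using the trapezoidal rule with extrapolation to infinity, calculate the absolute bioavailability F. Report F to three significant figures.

F = 0.219

Trapezoidal AUC_0→14 (intramuscular injection):
  [0→4]: (0.00+40.11)/2 × 4 = 80.22
  [4→6]: (40.11+37.92)/2 × 2 = 78.03
  [6→12]: (37.92+23.49)/2 × 6 = 184.23
  [12→13.5]: (23.49+20.46)/2 × 1.5 = 32.9625
  [13.5→14]: (20.46+19.52)/2 × 0.5 = 9.995
  Sum = 385.4375 mcg/mL·h
Tail: C_last/k_e = 19.52/0.095 = 205.474
AUC_0→∞ (intramuscular injection) = 385.4375 + 205.474 = 590.9115 mcg/mL·h
F = (AUC_ev/D_ev)/(AUC_iv/D_iv) = (590.9115/25)/(1080/10) = 23.63646/108 = 0.2189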